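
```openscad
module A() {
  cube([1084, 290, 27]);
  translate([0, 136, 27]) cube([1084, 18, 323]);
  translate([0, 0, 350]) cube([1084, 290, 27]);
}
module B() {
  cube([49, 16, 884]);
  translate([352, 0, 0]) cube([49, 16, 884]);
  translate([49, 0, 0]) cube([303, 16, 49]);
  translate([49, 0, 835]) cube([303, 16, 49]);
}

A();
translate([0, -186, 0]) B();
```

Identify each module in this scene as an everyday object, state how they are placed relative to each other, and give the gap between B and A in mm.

A is an I-beam. B is a picture frame. The picture frame is on the floor beside the I-beam on its −y side. The gap between the picture frame and the I-beam is 170 mm.

The picture frame's nearest face is 170 mm from the I-beam's −y face.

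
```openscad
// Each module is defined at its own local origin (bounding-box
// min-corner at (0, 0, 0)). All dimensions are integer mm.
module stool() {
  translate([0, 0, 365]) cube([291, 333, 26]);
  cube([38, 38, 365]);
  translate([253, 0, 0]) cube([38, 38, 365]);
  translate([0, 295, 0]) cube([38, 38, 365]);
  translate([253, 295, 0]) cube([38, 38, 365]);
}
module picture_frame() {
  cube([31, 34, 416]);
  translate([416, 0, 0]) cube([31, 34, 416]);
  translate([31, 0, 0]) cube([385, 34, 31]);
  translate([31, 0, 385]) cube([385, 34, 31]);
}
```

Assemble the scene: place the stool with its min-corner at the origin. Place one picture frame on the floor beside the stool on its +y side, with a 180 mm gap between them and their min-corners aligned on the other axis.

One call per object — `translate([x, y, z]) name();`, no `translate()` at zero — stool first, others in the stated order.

stool();
translate([0, 513, 0]) picture_frame();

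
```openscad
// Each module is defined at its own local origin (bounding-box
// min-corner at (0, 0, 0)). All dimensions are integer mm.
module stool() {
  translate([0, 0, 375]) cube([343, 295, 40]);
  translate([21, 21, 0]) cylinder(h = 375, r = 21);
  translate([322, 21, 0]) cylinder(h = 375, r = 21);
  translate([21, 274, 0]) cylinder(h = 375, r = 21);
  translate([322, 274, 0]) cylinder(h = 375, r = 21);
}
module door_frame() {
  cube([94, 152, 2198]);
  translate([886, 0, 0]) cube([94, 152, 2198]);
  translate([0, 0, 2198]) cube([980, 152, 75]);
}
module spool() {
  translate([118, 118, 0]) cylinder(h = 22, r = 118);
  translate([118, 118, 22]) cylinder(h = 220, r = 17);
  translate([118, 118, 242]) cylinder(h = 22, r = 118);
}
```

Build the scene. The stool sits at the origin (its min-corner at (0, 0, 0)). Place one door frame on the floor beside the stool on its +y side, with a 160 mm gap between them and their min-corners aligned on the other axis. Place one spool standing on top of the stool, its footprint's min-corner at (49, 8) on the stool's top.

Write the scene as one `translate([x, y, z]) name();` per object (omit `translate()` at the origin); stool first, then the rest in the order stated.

stool();
translate([0, 455, 0]) door_frame();
translate([49, 8, 415]) spool();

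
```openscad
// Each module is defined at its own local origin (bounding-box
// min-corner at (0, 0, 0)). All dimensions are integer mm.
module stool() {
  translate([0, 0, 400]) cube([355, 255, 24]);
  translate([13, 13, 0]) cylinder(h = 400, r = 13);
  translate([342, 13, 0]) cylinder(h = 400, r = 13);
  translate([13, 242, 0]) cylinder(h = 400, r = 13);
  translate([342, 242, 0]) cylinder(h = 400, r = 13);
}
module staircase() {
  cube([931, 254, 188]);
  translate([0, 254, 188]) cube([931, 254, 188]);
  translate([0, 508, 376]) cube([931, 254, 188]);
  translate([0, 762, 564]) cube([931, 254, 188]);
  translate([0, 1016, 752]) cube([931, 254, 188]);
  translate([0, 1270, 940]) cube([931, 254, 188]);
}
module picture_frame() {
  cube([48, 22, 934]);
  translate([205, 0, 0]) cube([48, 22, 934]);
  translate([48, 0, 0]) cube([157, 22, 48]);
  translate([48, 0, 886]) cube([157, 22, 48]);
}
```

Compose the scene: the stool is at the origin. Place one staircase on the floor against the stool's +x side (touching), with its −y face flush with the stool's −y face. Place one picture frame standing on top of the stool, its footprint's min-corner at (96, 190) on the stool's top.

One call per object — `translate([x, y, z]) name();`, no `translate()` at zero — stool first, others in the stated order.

stool();
translate([355, 0, 0]) staircase();
translate([96, 190, 424]) picture_frame();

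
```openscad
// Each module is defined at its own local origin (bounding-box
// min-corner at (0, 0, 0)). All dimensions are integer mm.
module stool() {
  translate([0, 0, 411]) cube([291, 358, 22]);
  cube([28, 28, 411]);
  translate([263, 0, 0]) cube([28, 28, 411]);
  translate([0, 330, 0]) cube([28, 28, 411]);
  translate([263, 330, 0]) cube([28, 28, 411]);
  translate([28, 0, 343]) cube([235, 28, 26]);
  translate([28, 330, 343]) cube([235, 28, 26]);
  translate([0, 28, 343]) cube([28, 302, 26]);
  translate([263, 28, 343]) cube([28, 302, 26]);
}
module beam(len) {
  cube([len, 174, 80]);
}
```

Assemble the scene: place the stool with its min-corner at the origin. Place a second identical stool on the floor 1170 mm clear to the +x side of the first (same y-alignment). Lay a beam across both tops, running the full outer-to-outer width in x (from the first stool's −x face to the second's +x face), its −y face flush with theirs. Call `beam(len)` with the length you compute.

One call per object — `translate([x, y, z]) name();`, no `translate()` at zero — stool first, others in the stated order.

stool();
translate([1461, 0, 0]) stool();
translate([0, 0, 433]) beam(1752);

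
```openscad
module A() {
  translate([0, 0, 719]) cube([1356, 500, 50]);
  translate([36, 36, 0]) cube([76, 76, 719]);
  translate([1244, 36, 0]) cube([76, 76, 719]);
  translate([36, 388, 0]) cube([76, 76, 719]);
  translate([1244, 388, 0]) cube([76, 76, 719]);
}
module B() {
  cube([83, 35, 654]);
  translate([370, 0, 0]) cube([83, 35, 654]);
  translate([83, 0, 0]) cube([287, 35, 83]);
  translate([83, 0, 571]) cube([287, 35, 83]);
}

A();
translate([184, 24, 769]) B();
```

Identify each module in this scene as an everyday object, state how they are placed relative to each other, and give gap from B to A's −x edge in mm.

A is a table. B is a picture frame. The picture frame is on top of the table. The gap from the picture frame to the table's −x edge is 184 mm.

The picture frame's min-x is at 184; the table's min-x is 0; gap = 184 mm.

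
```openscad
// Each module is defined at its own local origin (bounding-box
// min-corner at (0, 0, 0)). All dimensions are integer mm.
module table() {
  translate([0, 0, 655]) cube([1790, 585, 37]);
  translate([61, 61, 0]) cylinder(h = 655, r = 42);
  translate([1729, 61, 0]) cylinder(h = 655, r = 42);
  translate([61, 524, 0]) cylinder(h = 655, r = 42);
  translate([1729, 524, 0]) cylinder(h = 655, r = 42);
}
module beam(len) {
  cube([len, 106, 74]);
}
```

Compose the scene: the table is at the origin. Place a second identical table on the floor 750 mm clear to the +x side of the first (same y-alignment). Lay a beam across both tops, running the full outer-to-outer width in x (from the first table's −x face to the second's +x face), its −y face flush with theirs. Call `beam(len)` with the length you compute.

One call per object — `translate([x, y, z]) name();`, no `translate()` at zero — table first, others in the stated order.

table();
translate([2540, 0, 0]) table();
translate([0, 0, 692]) beam(4330);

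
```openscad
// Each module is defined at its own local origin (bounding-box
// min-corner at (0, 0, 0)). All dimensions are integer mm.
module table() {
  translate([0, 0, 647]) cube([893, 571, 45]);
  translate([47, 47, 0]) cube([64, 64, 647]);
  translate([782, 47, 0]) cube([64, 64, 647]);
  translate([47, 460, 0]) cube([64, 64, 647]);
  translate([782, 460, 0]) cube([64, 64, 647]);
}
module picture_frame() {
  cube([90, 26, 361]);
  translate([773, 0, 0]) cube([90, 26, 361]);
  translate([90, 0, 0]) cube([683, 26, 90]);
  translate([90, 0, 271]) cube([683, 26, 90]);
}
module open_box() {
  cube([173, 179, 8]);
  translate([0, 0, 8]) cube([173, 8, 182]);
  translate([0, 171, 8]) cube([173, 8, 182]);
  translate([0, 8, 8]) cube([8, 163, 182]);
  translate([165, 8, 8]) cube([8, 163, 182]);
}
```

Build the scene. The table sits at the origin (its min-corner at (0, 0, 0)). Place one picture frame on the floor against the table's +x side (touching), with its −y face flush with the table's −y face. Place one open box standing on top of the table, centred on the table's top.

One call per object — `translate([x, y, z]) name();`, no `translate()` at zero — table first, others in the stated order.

table();
translate([893, 0, 0]) picture_frame();
translate([360, 196, 692]) open_box();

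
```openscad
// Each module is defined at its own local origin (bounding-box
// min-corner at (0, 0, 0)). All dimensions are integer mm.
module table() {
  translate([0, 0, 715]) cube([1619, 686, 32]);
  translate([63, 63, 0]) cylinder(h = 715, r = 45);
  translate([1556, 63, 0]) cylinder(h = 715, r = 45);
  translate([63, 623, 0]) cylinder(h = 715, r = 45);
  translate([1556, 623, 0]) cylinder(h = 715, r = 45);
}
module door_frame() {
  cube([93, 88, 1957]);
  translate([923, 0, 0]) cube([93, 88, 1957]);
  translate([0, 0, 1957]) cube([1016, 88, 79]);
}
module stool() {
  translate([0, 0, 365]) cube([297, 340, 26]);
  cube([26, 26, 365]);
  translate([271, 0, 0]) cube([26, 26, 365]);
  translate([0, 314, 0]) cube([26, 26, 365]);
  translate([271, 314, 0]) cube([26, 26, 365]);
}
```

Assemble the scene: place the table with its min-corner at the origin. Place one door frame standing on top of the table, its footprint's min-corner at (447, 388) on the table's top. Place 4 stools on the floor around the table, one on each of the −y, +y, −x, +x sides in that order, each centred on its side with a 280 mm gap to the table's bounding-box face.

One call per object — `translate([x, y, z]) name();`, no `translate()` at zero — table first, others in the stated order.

table();
translate([447, 388, 747]) door_frame();
translate([661, -620, 0]) stool();
translate([661, 966, 0]) stool();
translate([-577, 173, 0]) stool();
translate([1899, 173, 0]) stool();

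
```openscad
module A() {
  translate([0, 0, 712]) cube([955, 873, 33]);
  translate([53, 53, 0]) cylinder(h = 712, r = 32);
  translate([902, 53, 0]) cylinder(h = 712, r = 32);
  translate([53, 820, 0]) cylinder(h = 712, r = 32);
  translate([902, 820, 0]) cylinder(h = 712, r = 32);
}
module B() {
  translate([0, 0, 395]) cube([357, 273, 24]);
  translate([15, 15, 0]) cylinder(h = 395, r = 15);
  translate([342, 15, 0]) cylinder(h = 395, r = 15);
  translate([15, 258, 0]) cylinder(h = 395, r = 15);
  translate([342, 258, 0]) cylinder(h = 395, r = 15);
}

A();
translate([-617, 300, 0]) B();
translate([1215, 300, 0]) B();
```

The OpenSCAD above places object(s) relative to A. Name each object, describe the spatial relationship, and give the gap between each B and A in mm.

A is a table. B is a stool. Two stools sit around the table at the −x, +x sides. The gap between each stool and the table is 260 mm.

Each stool's nearest face is 260 mm from the table's bounding box.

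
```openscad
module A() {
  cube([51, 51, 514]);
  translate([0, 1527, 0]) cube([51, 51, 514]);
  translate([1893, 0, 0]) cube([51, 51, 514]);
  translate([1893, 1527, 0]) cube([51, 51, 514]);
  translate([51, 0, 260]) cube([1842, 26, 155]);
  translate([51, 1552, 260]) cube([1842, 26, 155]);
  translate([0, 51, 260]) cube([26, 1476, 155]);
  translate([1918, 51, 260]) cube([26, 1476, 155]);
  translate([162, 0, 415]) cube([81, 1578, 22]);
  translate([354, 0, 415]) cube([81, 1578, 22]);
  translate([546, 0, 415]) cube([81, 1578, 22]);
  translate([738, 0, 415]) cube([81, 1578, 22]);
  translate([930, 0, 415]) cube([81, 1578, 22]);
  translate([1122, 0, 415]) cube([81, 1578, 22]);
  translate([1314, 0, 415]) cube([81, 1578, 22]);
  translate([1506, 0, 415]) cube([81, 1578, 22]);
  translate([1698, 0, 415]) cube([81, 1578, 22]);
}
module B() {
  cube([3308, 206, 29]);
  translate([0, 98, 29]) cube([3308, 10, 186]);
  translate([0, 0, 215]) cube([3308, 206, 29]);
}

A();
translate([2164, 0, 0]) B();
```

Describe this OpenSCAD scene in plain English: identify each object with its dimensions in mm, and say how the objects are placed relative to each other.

A is a bed frame 1944 mm long (x) by 1578 mm wide (y). Four 51×51 mm corner posts, 514 mm tall, at the corners of the footprint. Four rails of 26 mm thickness and 155 mm height run between adjacent posts with their undersides at z = 260 mm, their outer faces flush with the outside of the frame (the two x-running rails run between the posts' inner faces; the two y-running rails run between the posts' inner faces). 9 slats, each 81 mm wide (x) and 22 mm thick, lie across the top of the two x-running rails, running the full 1578 mm width of the frame in y; the slats are evenly spaced along x between the inner faces of the end posts with equal gaps (rounded down to the nearest mm) at the −x end and between each pair — any rounding remainder accumulates at the +x end.

B is an I-beam lying along x, 3308 mm long. Overall section height 244 mm. Two flanges 206 mm wide (y) and 29 mm thick, one on the floor and one at the top; a web 10 mm thick runs between them, centred on the flange width.

The I-beam is on the floor beside the bed frame on its +x side.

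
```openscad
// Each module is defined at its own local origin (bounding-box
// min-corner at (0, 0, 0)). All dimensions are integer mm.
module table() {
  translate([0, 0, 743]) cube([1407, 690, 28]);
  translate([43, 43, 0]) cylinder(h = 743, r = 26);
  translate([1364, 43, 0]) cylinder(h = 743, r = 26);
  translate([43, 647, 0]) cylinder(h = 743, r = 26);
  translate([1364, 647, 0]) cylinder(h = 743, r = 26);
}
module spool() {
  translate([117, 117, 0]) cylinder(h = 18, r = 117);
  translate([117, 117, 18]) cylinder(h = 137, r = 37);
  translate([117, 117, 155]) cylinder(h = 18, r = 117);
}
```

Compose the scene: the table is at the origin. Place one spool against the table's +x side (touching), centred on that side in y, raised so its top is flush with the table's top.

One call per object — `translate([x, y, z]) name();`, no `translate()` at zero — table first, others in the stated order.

table();
translate([1407, 228, 598]) spool();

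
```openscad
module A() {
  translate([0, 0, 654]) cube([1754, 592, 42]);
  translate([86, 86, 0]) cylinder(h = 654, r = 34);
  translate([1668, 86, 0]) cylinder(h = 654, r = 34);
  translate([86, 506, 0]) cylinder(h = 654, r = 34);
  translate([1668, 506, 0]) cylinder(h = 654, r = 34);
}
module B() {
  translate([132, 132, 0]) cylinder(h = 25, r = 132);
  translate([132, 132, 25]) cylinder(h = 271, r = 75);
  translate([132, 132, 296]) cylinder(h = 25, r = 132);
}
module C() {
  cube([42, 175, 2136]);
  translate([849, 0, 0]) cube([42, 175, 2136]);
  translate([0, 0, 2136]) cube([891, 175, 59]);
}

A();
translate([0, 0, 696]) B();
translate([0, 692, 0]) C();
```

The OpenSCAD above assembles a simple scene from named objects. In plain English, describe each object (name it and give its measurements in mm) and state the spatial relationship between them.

A is a table with a 1754×592 mm rectangular top, 42 mm thick, top surface at z = 696 mm, supported by four round legs of 68 mm diameter, each leg's bounding box inset 52 mm from the nearest pair of top edges, running from the floor.

B is a spool: two coaxial disc flanges of radius 132 mm and thickness 25 mm, joined by a core cylinder of radius 75 mm and height 271 mm. The lower flange rests on z = 0 and the three cylinders share a vertical axis.

C is a door frame. The clear opening is 807 mm wide and 2136 mm high. Two 42 mm wide jambs, 175 mm deep, stand either side of the opening from the floor to the top of the opening. A 59 mm thick head sits across the top of both jambs, spanning the full outside width of the frame.

The spool is on top of the table. The door frame is on the floor beside the table on its +y side.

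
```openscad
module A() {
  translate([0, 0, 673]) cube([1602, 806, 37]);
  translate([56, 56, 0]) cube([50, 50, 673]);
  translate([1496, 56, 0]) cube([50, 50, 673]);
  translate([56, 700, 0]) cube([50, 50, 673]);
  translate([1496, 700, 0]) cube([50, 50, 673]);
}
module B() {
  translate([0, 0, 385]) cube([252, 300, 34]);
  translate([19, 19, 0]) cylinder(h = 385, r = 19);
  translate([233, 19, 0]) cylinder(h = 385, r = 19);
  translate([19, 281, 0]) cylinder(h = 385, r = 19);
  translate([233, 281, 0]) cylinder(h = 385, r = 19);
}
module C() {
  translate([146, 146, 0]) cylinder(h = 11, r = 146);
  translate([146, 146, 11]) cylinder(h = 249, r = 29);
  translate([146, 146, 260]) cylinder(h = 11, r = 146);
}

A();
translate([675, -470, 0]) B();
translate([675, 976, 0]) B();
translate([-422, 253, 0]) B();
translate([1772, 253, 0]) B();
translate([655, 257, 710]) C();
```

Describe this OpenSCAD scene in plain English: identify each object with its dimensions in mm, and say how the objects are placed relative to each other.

A is a rectangular dining table. The top is 1602×806×37 mm with its upper surface at z = 710 mm. It stands on four 50×50 mm square legs, each inset 56 mm from the nearest pair of top edges, running from the floor to the underside of the top.

B is a four-legged stool. The seat is 252×300 mm, 34 mm thick, top at z = 419 mm. It stands on four round legs, each 38 mm in diameter, from z = 0 to the seat underside, each leg's axis is inset half a diameter from the nearest pair of seat edges (so the leg's bounding box is flush with the corner).

C is a spool: two coaxial disc flanges of radius 146 mm and thickness 11 mm, joined by a core cylinder of radius 29 mm and height 249 mm. The lower flange rests on z = 0 and the three cylinders share a vertical axis.

Four stools sit around the table at the −y, +y, −x, +x sides. The spool is on top of the table, centred.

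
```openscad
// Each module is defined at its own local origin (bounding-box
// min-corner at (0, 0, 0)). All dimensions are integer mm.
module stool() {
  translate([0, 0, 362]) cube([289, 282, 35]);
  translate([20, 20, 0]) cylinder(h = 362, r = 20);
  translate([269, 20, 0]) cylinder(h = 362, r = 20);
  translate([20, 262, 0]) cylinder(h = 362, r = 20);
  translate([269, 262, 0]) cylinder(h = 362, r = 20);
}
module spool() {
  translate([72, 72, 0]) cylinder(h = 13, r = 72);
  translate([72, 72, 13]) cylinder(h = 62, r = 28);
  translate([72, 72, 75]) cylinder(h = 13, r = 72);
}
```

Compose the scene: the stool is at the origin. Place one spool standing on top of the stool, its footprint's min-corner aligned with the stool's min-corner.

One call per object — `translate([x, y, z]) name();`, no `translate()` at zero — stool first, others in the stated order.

stool();
translate([0, 0, 397]) spool();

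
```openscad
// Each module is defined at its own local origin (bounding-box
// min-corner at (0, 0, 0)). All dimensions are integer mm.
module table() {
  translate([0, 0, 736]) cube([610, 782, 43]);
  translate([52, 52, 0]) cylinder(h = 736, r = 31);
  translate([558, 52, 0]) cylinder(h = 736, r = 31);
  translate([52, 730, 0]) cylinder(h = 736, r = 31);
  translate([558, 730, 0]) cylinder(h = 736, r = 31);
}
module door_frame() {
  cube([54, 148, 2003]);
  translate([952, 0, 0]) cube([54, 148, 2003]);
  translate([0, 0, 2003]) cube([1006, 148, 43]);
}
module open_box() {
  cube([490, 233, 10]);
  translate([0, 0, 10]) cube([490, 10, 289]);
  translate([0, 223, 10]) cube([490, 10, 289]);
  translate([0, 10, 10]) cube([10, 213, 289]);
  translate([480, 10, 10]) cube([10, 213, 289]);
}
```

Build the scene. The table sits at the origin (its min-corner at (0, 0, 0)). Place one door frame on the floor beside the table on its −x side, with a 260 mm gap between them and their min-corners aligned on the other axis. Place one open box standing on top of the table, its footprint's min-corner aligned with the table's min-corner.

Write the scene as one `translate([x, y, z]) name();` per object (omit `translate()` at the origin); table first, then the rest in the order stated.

table();
translate([-1266, 0, 0]) door_frame();
translate([0, 0, 779]) open_box();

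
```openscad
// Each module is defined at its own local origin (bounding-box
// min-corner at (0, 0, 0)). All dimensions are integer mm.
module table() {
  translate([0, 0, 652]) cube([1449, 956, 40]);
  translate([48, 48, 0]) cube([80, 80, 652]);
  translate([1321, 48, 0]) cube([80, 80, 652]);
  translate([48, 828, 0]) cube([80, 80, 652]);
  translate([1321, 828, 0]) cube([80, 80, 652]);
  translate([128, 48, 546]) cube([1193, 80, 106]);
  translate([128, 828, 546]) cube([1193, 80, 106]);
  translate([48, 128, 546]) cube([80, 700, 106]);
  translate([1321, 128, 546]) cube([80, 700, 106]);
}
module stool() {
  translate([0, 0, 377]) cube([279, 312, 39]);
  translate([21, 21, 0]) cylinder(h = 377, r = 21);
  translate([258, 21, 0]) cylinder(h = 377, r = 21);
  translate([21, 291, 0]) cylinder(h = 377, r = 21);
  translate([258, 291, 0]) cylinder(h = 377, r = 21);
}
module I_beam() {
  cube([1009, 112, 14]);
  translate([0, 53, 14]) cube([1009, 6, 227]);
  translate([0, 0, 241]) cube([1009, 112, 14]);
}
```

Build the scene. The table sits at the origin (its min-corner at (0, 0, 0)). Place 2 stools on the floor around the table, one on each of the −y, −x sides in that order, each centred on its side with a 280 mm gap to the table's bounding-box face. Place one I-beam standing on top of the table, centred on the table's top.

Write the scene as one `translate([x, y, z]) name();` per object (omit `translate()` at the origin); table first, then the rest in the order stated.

table();
translate([585, -592, 0]) stool();
translate([-559, 322, 0]) stool();
translate([220, 422, 692]) I_beam();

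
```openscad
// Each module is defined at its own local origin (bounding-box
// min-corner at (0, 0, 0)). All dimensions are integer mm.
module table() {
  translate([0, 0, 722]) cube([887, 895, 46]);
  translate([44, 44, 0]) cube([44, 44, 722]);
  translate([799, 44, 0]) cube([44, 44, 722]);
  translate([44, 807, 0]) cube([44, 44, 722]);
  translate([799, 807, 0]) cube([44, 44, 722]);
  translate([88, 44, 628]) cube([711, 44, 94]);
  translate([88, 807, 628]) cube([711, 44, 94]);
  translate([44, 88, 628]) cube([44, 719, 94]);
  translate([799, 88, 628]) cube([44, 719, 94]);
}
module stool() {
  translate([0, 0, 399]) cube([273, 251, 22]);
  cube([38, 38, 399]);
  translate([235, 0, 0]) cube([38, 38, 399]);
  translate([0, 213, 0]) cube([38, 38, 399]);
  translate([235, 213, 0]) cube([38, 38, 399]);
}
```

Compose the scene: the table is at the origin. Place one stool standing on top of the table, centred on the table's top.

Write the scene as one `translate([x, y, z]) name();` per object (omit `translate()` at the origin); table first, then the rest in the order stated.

table();
translate([307, 322, 768]) stool();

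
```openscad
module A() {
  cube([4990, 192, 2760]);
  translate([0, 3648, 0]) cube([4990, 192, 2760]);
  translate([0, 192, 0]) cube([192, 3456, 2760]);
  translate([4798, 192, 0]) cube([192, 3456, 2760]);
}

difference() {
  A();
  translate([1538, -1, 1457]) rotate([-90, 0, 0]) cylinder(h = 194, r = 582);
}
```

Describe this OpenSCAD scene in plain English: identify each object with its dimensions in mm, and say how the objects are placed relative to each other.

A is the wall frame of a small rectangular building: four walls, each 2760 mm tall and 192 mm thick, enclosing a footprint 4990 mm (x) by 3840 mm (y) outside-to-outside, with no floor or roof. The front and back walls (the −y and +y sides) span the full width; the two side walls fit between them.

The house frame has a circular hole of radius 582 mm through its front wall, centred at (x = 1538, z = 1457).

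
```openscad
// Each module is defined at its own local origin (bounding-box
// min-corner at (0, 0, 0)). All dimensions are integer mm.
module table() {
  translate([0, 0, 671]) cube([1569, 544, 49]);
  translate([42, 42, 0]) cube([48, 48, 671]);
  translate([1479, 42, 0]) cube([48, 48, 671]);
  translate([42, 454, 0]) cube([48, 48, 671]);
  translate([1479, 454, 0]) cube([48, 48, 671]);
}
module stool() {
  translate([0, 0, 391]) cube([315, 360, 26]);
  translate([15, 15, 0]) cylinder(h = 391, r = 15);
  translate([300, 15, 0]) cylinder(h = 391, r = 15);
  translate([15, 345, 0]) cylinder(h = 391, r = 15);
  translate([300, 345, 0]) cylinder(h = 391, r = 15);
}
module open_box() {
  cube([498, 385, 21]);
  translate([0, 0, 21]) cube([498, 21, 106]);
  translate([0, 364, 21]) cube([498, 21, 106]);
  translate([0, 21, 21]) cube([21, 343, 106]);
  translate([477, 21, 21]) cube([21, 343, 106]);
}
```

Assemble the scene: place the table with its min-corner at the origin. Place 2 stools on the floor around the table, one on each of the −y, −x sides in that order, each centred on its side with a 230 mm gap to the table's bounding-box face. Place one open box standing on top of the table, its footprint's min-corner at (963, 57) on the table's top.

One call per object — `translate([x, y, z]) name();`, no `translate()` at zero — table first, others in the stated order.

table();
translate([627, -590, 0]) stool();
translate([-545, 92, 0]) stool();
translate([963, 57, 720]) open_box();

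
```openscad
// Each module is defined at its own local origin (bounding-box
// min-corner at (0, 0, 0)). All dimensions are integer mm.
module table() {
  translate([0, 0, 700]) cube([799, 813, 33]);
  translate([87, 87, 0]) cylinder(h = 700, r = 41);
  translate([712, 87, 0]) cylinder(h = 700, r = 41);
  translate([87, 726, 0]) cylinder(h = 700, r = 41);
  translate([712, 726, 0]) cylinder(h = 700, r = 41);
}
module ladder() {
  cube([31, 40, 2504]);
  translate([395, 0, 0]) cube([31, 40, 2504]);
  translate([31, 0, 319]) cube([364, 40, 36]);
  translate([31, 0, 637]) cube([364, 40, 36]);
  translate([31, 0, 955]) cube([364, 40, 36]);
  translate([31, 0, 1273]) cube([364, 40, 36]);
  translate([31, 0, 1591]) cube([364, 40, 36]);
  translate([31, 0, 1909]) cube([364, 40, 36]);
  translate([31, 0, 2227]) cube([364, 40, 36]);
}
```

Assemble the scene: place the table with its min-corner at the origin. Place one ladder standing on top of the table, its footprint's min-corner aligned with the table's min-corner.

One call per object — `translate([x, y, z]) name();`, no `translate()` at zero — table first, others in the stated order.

table();
translate([0, 0, 733]) ladder();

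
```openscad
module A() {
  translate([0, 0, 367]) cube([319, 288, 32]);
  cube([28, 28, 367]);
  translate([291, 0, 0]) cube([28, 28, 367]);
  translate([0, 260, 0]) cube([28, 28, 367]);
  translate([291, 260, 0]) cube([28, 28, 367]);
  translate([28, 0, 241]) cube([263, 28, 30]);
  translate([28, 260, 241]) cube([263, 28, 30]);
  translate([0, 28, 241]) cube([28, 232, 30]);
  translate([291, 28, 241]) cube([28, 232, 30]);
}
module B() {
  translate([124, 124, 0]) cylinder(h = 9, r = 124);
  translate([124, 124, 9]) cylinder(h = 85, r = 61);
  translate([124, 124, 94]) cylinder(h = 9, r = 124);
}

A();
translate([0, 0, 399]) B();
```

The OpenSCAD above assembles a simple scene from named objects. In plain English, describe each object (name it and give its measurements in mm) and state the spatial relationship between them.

A is a four-legged stool. The seat is a 319×288×32 mm slab whose top surface is at z = 399 mm; four square legs, each 28×28 mm in cross-section, run from the floor (z = 0) to the underside of the seat, each flush with a corner of the seat. Four stretchers, 28 mm wide and 30 mm tall, connect adjacent legs with their undersides at z = 241 mm, each running between the inner faces of the legs it joins and aligned with the legs' outer faces on the other axis.

B is a spool: two coaxial disc flanges of radius 124 mm and thickness 9 mm, joined by a core cylinder of radius 61 mm and height 85 mm. The lower flange rests on z = 0 and the three cylinders share a vertical axis.

The spool is on top of the stool.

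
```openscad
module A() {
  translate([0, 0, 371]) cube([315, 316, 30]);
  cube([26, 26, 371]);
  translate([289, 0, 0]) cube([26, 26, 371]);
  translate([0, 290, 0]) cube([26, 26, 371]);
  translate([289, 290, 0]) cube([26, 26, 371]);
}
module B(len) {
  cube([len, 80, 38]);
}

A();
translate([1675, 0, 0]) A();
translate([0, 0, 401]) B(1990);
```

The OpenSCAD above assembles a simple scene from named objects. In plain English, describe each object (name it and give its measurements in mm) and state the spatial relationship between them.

A is a four-legged stool. The seat is a 315×316×30 mm slab whose top surface is at z = 401 mm; four square legs, each 26×26 mm in cross-section, run from the floor (z = 0) to the underside of the seat, each flush with a corner of the seat.

B is a rectangular beam 1990 mm long (x), 80 mm deep (y), 38 mm thick (z).

The beam spans the tops of two stools placed 1360 mm apart, resting at z = 401 mm.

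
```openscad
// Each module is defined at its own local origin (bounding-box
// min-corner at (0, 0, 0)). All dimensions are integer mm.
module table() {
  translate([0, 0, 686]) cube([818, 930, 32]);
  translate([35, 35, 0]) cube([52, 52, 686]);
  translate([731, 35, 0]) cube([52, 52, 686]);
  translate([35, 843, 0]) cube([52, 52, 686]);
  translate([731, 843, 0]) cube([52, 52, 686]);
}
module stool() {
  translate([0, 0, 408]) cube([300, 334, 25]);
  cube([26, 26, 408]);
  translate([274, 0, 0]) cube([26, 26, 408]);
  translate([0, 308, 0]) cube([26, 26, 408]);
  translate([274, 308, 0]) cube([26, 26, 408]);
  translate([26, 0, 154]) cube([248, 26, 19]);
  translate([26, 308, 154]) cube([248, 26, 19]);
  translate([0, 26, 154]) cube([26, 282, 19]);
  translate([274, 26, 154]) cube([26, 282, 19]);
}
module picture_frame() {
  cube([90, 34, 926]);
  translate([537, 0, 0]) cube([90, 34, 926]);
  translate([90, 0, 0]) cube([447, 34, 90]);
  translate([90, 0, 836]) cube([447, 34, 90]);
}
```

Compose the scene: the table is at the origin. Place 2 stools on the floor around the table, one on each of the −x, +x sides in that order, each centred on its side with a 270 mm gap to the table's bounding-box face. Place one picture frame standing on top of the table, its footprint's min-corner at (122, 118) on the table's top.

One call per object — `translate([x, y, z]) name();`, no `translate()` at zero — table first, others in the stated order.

table();
translate([-570, 298, 0]) stool();
translate([1088, 298, 0]) stool();
translate([122, 118, 718]) picture_frame();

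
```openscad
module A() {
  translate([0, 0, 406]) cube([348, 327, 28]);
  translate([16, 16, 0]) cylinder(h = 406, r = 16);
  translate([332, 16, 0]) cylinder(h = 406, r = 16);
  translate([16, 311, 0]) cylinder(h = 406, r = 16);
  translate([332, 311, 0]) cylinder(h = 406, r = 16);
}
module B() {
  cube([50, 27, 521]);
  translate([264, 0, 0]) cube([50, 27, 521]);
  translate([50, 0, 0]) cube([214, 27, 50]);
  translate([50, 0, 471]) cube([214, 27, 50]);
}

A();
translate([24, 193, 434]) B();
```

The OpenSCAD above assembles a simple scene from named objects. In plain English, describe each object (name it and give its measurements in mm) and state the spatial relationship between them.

A is a four-legged stool. The seat is a 348×327×28 mm slab whose top surface is at z = 434 mm; four round legs, each 32 mm in diameter, run from the floor (z = 0) to the underside of the seat, each leg's axis is inset half a diameter from the nearest pair of seat edges (so the leg's bounding box is flush with the corner).

B is a rectangular picture frame lying in the x–z plane (depth along y). The opening is 214 mm wide (x) by 421 mm tall (z), surrounded by a border 50 mm wide on all four sides. The frame is 27 mm deep and is made of two full-height vertical stiles with two horizontal rails fitted between them.

The picture frame is on top of the stool.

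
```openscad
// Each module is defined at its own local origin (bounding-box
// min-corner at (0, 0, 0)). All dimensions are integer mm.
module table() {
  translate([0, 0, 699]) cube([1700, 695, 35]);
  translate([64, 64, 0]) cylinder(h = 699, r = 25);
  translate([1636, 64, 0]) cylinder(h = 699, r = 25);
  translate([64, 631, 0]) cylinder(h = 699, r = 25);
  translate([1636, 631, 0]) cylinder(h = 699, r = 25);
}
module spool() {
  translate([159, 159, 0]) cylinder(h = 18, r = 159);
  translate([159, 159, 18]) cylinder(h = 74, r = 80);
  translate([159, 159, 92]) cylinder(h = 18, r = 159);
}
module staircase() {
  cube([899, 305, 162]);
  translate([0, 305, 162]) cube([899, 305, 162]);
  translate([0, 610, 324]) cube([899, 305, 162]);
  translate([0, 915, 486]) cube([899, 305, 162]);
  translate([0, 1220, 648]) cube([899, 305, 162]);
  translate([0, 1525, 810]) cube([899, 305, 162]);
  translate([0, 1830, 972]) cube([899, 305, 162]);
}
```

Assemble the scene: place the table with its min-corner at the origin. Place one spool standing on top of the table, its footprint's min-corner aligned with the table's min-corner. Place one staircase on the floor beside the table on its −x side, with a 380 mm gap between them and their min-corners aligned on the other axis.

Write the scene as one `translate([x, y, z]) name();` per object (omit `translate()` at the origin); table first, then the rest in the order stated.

table();
translate([0, 0, 734]) spool();
translate([-1279, 0, 0]) staircase();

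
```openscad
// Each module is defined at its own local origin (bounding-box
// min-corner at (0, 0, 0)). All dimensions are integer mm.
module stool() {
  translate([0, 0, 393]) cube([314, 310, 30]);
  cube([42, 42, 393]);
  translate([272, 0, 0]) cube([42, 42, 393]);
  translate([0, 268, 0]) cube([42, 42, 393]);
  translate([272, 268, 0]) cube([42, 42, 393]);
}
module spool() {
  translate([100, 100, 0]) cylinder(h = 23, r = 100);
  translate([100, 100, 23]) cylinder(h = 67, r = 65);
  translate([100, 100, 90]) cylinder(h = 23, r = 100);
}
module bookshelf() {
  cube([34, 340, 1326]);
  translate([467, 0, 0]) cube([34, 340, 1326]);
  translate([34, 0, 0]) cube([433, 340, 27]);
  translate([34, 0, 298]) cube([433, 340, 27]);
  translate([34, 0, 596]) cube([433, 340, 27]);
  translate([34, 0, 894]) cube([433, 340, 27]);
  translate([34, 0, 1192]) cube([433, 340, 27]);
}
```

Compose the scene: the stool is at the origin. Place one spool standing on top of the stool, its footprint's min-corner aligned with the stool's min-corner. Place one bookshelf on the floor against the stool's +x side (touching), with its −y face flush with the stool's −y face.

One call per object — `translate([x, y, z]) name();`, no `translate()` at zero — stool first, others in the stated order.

stool();
translate([0, 0, 423]) spool();
translate([314, 0, 0]) bookshelf();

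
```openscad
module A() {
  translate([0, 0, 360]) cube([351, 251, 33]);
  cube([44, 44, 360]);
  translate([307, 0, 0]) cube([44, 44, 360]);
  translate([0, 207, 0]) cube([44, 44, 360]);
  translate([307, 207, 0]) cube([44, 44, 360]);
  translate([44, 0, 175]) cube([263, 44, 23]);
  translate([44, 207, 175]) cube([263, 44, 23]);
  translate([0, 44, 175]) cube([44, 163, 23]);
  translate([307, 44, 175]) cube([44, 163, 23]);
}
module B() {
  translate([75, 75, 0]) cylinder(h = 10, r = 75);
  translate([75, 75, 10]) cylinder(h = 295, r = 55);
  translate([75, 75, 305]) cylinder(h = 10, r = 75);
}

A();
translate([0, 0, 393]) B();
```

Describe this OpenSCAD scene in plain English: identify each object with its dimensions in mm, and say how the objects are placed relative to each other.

A is a simple wooden stool: a rectangular seat 351 mm (x) by 251 mm (y), 33 mm thick, top face at z = 393 mm, on four square legs, each 44×44 mm in cross-section. The legs rest on z = 0, each flush with a corner of the seat. Four stretchers, 44 mm wide and 23 mm tall, connect adjacent legs with their undersides at z = 175 mm, each running between the inner faces of the legs it joins and aligned with the legs' outer faces on the other axis.

B is a spool: two coaxial disc flanges of radius 75 mm and thickness 10 mm, joined by a core cylinder of radius 55 mm and height 295 mm. The lower flange rests on z = 0 and the three cylinders share a vertical axis.

The spool is on top of the stool.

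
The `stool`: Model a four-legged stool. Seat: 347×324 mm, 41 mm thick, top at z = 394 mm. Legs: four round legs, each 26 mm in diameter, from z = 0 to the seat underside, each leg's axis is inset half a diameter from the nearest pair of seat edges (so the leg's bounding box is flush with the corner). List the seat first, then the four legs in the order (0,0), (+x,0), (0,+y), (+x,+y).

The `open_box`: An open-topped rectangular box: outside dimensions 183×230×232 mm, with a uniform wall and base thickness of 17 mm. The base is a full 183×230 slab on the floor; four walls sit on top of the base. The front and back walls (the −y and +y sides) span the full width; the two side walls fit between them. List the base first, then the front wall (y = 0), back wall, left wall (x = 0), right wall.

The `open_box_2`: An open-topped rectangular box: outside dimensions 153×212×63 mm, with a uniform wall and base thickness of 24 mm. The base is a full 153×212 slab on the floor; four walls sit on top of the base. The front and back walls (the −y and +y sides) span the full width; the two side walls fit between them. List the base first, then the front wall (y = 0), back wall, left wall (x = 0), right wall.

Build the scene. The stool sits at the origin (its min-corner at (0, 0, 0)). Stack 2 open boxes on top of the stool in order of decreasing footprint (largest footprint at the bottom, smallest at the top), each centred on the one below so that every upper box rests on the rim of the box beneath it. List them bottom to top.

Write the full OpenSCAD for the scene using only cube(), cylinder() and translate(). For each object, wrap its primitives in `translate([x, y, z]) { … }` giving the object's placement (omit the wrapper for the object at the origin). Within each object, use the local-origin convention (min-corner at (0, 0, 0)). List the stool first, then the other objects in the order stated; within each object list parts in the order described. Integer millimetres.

translate([0, 0, 353]) cube([347, 324, 41]);
translate([13, 13, 0]) cylinder(h = 353, r = 13);
translate([334, 13, 0]) cylinder(h = 353, r = 13);
translate([13, 311, 0]) cylinder(h = 353, r = 13);
translate([334, 311, 0]) cylinder(h = 353, r = 13);
translate([82, 47, 394]) {
  cube([183, 230, 17]);
  translate([0, 0, 17]) cube([183, 17, 215]);
  translate([0, 213, 17]) cube([183, 17, 215]);
  translate([0, 17, 17]) cube([17, 196, 215]);
  translate([166, 17, 17]) cube([17, 196, 215]);
}
translate([97, 56, 626]) {
  cube([153, 212, 24]);
  translate([0, 0, 24]) cube([153, 24, 39]);
  translate([0, 188, 24]) cube([153, 24, 39]);
  translate([0, 24, 24]) cube([24, 164, 39]);
  translate([129, 24, 24]) cube([24, 164, 39]);
}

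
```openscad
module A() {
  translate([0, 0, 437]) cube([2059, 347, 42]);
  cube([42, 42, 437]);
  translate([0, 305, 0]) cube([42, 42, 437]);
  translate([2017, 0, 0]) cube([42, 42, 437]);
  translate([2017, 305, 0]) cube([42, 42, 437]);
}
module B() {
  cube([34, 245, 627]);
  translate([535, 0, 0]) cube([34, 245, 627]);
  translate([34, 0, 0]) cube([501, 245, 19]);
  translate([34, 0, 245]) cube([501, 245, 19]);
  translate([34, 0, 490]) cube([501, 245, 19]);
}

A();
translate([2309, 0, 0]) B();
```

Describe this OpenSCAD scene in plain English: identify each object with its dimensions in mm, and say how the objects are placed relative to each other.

A is a long wooden bench with a 2059 mm (x) × 347 mm (y) seat, 42 mm thick, its top surface 479 mm above the floor. Four 42 mm square legs at the seat corners, flush with the edges, run from z = 0 to the seat underside.

B is an open bookshelf. Two side panels, each 34 mm thick, 245 mm deep and 627 mm tall, stand 569 mm apart (outside-to-outside). Between them sit 3 shelves, each 19 mm thick and 245 mm deep, spanning the full gap between the sides. The bottom shelf rests on the floor (its underside at z = 0) and the clear gap between one shelf's top and the next shelf's underside is 226 mm.

The bookshelf is on the floor beside the bench on its +x side.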